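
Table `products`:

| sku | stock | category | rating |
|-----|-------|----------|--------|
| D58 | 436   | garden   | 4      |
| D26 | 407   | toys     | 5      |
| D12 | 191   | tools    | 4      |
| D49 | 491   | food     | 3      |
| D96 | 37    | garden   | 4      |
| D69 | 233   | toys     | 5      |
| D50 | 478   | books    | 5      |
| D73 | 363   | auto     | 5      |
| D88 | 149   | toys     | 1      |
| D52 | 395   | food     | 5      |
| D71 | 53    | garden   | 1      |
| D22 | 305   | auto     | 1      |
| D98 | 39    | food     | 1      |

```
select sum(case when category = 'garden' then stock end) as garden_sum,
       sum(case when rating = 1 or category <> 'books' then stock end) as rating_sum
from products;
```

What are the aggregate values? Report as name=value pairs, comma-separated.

garden_sum=526, rating_sum=3099

[garden_sum: category = 'garden']
sku=D58: ✓ → 436
sku=D26: ✗
sku=D12: ✗
sku=D49: ✗
sku=D96: ✓ → 37
sku=D69: ✗
sku=D50: ✗
sku=D73: ✗
sku=D88: ✗
sku=D52: ✗
sku=D71: ✓ → 53
sku=D22: ✗
sku=D98: ✗
garden_sum = 436 + 37 + 53 = 526
—
[rating_sum: rating = 1 or category <> 'books']
sku=D58: ✓ → 436
sku=D26: ✓ → 407
sku=D12: ✓ → 191
sku=D49: ✓ → 491
sku=D96: ✓ → 37
sku=D69: ✓ → 233
sku=D50: ✗
sku=D73: ✓ → 363
sku=D88: ✓ → 149
sku=D52: ✓ → 395
sku=D71: ✓ → 53
sku=D22: ✓ → 305
sku=D98: ✓ → 39
rating_sum = 436 + 407 + 191 + 491 + 37 + 233 + 363 + 149 + 395 + 53 + 305 + 39 = 3099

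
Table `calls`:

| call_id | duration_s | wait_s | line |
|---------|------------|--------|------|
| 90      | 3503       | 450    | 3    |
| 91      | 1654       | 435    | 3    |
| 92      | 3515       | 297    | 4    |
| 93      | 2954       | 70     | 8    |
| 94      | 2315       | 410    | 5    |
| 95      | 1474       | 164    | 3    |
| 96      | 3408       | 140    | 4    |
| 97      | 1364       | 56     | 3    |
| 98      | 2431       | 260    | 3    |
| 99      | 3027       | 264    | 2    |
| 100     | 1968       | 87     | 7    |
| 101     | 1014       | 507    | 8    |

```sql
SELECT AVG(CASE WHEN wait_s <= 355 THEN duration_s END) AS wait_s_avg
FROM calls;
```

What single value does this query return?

call_id=90: ✗
call_id=91: ✗
call_id=92: ✓ → 3515
call_id=93: ✓ → 2954
call_id=94: ✗
call_id=95: ✓ → 1474
call_id=96: ✓ → 3408
call_id=97: ✓ → 1364
call_id=98: ✓ → 2431
call_id=99: ✓ → 3027
call_id=100: ✓ → 1968
call_id=101: ✗
wait_s_avg = (3515 + 2954 + 1474 + 3408 + 1364 + 2431 + 3027 + 1968) / 8 = 2517.625

2517.625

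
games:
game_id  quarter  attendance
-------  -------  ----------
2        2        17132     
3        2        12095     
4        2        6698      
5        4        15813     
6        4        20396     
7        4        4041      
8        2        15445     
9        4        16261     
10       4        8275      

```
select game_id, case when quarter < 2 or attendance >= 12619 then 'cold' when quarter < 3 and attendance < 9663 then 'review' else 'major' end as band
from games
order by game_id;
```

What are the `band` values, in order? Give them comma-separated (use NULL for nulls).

game_id=2: quarter < 2 or attendance >= 12619 → cold
game_id=3: ELSE → major
game_id=4: quarter < 3 and attendance < 9663 → review
game_id=5: quarter < 2 or attendance >= 12619 → cold
game_id=6: quarter < 2 or attendance >= 12619 → cold
game_id=7: ELSE → major
game_id=8: quarter < 2 or attendance >= 12619 → cold
game_id=9: quarter < 2 or attendance >= 12619 → cold
game_id=10: ELSE → major

cold, major, review, cold, cold, major, cold, cold, major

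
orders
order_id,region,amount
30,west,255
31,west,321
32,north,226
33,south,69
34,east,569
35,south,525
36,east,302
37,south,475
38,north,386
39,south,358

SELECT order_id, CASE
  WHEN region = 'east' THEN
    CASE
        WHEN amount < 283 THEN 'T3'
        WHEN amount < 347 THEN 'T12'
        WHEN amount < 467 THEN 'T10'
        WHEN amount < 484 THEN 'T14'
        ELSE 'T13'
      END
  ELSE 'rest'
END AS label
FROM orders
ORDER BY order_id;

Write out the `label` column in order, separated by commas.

rest, rest, rest, rest, T13, rest, T12, rest, rest, rest

order_id=30: region='west' → outer ELSE → rest
order_id=31: region='west' → outer ELSE → rest
order_id=32: region='north' → outer ELSE → rest
order_id=33: region='south' → outer ELSE → rest
order_id=34: region='east' → inner[ELSE] → T13
order_id=35: region='south' → outer ELSE → rest
order_id=36: region='east' → inner[amount < 347] → T12
order_id=37: region='south' → outer ELSE → rest
order_id=38: region='north' → outer ELSE → rest
order_id=39: region='south' → outer ELSE → rest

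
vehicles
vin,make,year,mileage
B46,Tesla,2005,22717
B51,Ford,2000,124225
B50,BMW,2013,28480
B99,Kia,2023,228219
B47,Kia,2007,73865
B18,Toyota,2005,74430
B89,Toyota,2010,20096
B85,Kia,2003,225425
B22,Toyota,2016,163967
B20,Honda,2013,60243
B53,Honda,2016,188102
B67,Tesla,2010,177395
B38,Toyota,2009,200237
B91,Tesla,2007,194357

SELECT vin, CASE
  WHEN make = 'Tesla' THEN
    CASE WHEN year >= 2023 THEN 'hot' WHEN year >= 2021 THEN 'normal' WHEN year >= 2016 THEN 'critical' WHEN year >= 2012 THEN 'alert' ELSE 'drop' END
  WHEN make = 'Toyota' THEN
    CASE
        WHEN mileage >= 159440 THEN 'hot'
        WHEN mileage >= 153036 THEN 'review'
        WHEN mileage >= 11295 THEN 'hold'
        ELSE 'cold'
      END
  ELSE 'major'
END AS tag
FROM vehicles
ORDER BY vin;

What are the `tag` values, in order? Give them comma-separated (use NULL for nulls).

vin=B18: make='Toyota' → inner[mileage >= 11295] → hold
vin=B20: make='Honda' → outer ELSE → major
vin=B22: make='Toyota' → inner[mileage >= 159440] → hot
vin=B38: make='Toyota' → inner[mileage >= 159440] → hot
vin=B46: make='Tesla' → inner[ELSE] → drop
vin=B47: make='Kia' → outer ELSE → major
vin=B50: make='BMW' → outer ELSE → major
vin=B51: make='Ford' → outer ELSE → major
vin=B53: make='Honda' → outer ELSE → major
vin=B67: make='Tesla' → inner[ELSE] → drop
vin=B85: make='Kia' → outer ELSE → major
vin=B89: make='Toyota' → inner[mileage >= 11295] → hold
vin=B91: make='Tesla' → inner[ELSE] → drop
vin=B99: make='Kia' → outer ELSE → major

hold, major, hot, hot, drop, major, major, major, major, drop, major, hold, drop, major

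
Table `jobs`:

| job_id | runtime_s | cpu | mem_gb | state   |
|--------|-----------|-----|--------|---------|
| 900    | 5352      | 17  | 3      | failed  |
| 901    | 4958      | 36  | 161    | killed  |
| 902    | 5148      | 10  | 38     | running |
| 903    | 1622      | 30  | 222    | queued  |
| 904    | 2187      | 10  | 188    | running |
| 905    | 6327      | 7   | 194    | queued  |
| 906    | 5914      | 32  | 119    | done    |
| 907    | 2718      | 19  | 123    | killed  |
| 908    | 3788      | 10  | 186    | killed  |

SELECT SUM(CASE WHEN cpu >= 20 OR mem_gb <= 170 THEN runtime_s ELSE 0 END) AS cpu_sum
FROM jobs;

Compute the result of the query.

25712

job_id=900: ✓ → 5352
job_id=901: ✓ → 4958
job_id=902: ✓ → 5148
job_id=903: ✓ → 1622
job_id=904: ✗
job_id=905: ✗
job_id=906: ✓ → 5914
job_id=907: ✓ → 2718
job_id=908: ✗
cpu_sum = 5352 + 4958 + 5148 + 1622 + 5914 + 2718 = 25712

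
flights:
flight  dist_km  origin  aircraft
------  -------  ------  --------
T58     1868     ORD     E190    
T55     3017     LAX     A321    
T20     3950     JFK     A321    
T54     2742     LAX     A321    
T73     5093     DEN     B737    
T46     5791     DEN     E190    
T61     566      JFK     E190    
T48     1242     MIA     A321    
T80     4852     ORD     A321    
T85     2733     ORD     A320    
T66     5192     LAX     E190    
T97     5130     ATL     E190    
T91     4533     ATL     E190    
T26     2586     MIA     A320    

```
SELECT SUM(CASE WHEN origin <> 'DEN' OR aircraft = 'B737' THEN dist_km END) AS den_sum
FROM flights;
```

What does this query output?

43504

flight=T58: ✓ → 1868
flight=T55: ✓ → 3017
flight=T20: ✓ → 3950
flight=T54: ✓ → 2742
flight=T73: ✓ → 5093
flight=T46: ✗
flight=T61: ✓ → 566
flight=T48: ✓ → 1242
flight=T80: ✓ → 4852
flight=T85: ✓ → 2733
flight=T66: ✓ → 5192
flight=T97: ✓ → 5130
flight=T91: ✓ → 4533
flight=T26: ✓ → 2586
den_sum = 1868 + 3017 + 3950 + 2742 + 5093 + 566 + 1242 + 4852 + 2733 + 5192 + 5130 + 4533 + 2586 = 43504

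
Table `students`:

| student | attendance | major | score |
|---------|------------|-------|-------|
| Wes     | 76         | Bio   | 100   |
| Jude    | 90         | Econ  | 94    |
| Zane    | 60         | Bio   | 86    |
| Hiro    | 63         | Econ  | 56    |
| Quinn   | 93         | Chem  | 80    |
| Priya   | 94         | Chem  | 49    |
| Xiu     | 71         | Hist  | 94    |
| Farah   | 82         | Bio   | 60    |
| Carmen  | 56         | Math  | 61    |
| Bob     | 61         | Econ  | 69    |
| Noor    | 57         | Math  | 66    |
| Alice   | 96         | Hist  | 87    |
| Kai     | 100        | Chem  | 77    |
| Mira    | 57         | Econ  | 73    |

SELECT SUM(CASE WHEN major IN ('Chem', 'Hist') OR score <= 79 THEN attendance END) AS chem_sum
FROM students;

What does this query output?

student=Wes: ✗
student=Jude: ✗
student=Zane: ✗
student=Hiro: ✓ → 63
student=Quinn: ✓ → 93
student=Priya: ✓ → 94
student=Xiu: ✓ → 71
student=Farah: ✓ → 82
student=Carmen: ✓ → 56
student=Bob: ✓ → 61
student=Noor: ✓ → 57
student=Alice: ✓ → 96
student=Kai: ✓ → 100
student=Mira: ✓ → 57
chem_sum = 63 + 93 + 94 + 71 + 82 + 56 + 61 + 57 + 96 + 100 + 57 = 830

830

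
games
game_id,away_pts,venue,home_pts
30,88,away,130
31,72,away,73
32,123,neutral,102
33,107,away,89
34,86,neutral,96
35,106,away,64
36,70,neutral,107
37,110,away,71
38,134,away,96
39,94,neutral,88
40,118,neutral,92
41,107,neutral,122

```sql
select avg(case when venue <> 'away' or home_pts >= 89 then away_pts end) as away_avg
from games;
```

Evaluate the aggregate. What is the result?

103

game_id=30: ✓ → 88
game_id=31: ✗
game_id=32: ✓ → 123
game_id=33: ✓ → 107
game_id=34: ✓ → 86
game_id=35: ✗
game_id=36: ✓ → 70
game_id=37: ✗
game_id=38: ✓ → 134
game_id=39: ✓ → 94
game_id=40: ✓ → 118
game_id=41: ✓ → 107
away_avg = (88 + 123 + 107 + 86 + 70 + 134 + 94 + 118 + 107) / 9 = 103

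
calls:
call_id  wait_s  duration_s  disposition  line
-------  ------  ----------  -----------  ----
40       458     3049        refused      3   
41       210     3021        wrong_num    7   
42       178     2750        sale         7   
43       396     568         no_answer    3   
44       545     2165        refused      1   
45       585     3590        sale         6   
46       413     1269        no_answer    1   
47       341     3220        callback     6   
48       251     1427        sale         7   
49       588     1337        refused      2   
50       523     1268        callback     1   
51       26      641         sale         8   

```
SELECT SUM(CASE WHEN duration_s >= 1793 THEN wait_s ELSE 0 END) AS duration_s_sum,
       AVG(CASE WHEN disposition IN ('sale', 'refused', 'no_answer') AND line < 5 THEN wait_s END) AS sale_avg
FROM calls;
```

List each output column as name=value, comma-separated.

duration_s_sum=2317, sale_avg=480

[duration_s_sum: duration_s >= 1793]
call_id=40: ✓ → 458
call_id=41: ✓ → 210
call_id=42: ✓ → 178
call_id=43: ✗
call_id=44: ✓ → 545
call_id=45: ✓ → 585
call_id=46: ✗
call_id=47: ✓ → 341
call_id=48: ✗
call_id=49: ✗
call_id=50: ✗
call_id=51: ✗
duration_s_sum = 458 + 210 + 178 + 545 + 585 + 341 = 2317
—
[sale_avg: disposition IN ('sale', 'refused', 'no_answer') AND line < 5]
call_id=40: ✓ → 458
call_id=41: ✗
call_id=42: ✗
call_id=43: ✓ → 396
call_id=44: ✓ → 545
call_id=45: ✗
call_id=46: ✓ → 413
call_id=47: ✗
call_id=48: ✗
call_id=49: ✓ → 588
call_id=50: ✗
call_id=51: ✗
sale_avg = (458 + 396 + 545 + 413 + 588) / 5 = 480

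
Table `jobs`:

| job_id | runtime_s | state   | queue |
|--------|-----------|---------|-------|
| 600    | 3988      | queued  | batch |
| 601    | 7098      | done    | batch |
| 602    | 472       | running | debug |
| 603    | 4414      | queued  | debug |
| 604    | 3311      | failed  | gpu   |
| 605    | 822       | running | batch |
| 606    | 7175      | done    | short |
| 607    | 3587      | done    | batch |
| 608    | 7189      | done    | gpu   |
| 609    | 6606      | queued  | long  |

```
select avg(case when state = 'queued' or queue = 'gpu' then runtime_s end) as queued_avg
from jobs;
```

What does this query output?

5101.6

job_id=600: ✓ → 3988
job_id=601: ✗
job_id=602: ✗
job_id=603: ✓ → 4414
job_id=604: ✓ → 3311
job_id=605: ✗
job_id=606: ✗
job_id=607: ✗
job_id=608: ✓ → 7189
job_id=609: ✓ → 6606
queued_avg = (3988 + 4414 + 3311 + 7189 + 6606) / 5 = 5101.6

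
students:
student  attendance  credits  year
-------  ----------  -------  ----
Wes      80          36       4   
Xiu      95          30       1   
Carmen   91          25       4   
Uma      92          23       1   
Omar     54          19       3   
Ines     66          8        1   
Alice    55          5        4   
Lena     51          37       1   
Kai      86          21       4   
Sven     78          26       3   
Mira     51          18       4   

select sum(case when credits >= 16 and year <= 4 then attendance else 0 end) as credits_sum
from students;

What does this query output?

student=Wes: ✓ → 80
student=Xiu: ✓ → 95
student=Carmen: ✓ → 91
student=Uma: ✓ → 92
student=Omar: ✓ → 54
student=Ines: ✗
student=Alice: ✗
student=Lena: ✓ → 51
student=Kai: ✓ → 86
student=Sven: ✓ → 78
student=Mira: ✓ → 51
credits_sum = 80 + 95 + 91 + 92 + 54 + 51 + 86 + 78 + 51 = 678

678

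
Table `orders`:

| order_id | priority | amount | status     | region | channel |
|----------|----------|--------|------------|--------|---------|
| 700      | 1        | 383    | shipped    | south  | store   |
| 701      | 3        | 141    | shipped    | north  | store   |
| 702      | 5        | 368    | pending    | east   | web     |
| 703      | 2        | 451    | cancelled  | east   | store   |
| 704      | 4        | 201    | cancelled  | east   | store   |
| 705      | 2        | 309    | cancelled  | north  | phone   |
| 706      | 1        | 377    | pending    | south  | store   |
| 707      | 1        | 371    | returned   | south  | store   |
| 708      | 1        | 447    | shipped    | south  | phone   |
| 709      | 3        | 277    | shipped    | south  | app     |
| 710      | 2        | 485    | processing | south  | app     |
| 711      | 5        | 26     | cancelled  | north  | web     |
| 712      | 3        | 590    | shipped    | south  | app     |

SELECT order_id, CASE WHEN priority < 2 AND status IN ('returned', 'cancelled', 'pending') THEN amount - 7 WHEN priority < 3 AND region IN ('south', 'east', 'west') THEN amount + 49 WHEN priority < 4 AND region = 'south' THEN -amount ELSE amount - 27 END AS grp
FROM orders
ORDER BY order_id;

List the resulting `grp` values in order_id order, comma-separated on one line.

432, 114, 341, 500, 174, 282, 370, 364, 496, -277, 534, -1, -590

order_id=700: priority < 3 AND region IN ('south', 'east', 'west') → 432
order_id=701: ELSE → 114
order_id=702: ELSE → 341
order_id=703: priority < 3 AND region IN ('south', 'east', 'west') → 500
order_id=704: ELSE → 174
order_id=705: ELSE → 282
order_id=706: priority < 2 AND status IN ('returned', 'cancelled', 'pending') → 370
order_id=707: priority < 2 AND status IN ('returned', 'cancelled', 'pending') → 364
order_id=708: priority < 3 AND region IN ('south', 'east', 'west') → 496
order_id=709: priority < 4 AND region = 'south' → -277
order_id=710: priority < 3 AND region IN ('south', 'east', 'west') → 534
order_id=711: ELSE → -1
order_id=712: priority < 4 AND region = 'south' → -590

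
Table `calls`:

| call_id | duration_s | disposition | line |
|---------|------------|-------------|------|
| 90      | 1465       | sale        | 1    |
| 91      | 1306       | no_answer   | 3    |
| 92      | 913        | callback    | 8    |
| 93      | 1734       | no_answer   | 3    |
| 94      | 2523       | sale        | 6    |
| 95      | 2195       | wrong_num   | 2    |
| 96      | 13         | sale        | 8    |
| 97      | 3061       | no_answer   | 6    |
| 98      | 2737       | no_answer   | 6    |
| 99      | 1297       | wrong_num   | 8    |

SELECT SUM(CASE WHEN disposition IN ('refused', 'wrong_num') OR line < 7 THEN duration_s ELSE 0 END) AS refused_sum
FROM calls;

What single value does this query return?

call_id=90: ✓ → 1465
call_id=91: ✓ → 1306
call_id=92: ✗
call_id=93: ✓ → 1734
call_id=94: ✓ → 2523
call_id=95: ✓ → 2195
call_id=96: ✗
call_id=97: ✓ → 3061
call_id=98: ✓ → 2737
call_id=99: ✓ → 1297
refused_sum = 1465 + 1306 + 1734 + 2523 + 2195 + 3061 + 2737 + 1297 = 16318

16318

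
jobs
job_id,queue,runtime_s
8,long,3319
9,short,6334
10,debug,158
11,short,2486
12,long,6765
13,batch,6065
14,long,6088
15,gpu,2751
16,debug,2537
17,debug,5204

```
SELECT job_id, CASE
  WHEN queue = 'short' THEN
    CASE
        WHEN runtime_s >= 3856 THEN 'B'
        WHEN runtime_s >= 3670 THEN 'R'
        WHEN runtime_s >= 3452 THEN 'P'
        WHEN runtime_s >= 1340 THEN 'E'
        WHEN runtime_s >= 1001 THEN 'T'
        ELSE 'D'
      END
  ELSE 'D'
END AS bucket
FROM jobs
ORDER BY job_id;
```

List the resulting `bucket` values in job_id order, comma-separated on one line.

D, B, D, E, D, D, D, D, D, D

job_id=8: queue='long' → outer ELSE → D
job_id=9: queue='short' → inner[runtime_s >= 3856] → B
job_id=10: queue='debug' → outer ELSE → D
job_id=11: queue='short' → inner[runtime_s >= 1340] → E
job_id=12: queue='long' → outer ELSE → D
job_id=13: queue='batch' → outer ELSE → D
job_id=14: queue='long' → outer ELSE → D
job_id=15: queue='gpu' → outer ELSE → D
job_id=16: queue='debug' → outer ELSE → D
job_id=17: queue='debug' → outer ELSE → D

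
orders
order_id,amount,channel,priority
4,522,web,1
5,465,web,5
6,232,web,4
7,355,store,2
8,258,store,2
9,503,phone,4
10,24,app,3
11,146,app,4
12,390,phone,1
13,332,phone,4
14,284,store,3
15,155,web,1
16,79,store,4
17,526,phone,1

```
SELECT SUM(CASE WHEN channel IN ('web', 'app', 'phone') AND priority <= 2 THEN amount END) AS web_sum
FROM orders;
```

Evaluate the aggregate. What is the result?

1593

order_id=4: ✓ → 522
order_id=5: ✗
order_id=6: ✗
order_id=7: ✗
order_id=8: ✗
order_id=9: ✗
order_id=10: ✗
order_id=11: ✗
order_id=12: ✓ → 390
order_id=13: ✗
order_id=14: ✗
order_id=15: ✓ → 155
order_id=16: ✗
order_id=17: ✓ → 526
web_sum = 522 + 390 + 155 + 526 = 1593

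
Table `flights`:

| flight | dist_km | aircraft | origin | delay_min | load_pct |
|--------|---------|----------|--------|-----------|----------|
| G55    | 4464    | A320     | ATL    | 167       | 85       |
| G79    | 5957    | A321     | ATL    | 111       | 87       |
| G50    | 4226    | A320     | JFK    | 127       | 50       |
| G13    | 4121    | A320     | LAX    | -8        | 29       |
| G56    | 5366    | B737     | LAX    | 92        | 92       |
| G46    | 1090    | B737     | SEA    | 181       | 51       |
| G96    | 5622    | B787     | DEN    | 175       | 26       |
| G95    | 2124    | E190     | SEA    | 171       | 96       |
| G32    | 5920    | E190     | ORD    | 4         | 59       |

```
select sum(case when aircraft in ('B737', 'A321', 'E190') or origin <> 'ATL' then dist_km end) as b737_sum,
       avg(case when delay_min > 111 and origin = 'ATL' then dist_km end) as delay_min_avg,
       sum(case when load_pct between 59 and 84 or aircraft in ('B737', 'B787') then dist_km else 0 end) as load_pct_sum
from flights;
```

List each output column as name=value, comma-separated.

[b737_sum: aircraft in ('B737', 'A321', 'E190') or origin <> 'ATL']
flight=G55: ✗
flight=G79: ✓ → 5957
flight=G50: ✓ → 4226
flight=G13: ✓ → 4121
flight=G56: ✓ → 5366
flight=G46: ✓ → 1090
flight=G96: ✓ → 5622
flight=G95: ✓ → 2124
flight=G32: ✓ → 5920
b737_sum = 5957 + 4226 + 4121 + 5366 + 1090 + 5622 + 2124 + 5920 = 34426
—
[delay_min_avg: delay_min > 111 and origin = 'ATL']
flight=G55: ✓ → 4464
flight=G79: ✗
flight=G50: ✗
flight=G13: ✗
flight=G56: ✗
flight=G46: ✗
flight=G96: ✗
flight=G95: ✗
flight=G32: ✗
delay_min_avg = 4464
—
[load_pct_sum: load_pct between 59 and 84 or aircraft in ('B737', 'B787')]
flight=G55: ✗
flight=G79: ✗
flight=G50: ✗
flight=G13: ✗
flight=G56: ✓ → 5366
flight=G46: ✓ → 1090
flight=G96: ✓ → 5622
flight=G95: ✗
flight=G32: ✓ → 5920
load_pct_sum = 5366 + 1090 + 5622 + 5920 = 17998

b737_sum=34426, delay_min_avg=4464, load_pct_sum=17998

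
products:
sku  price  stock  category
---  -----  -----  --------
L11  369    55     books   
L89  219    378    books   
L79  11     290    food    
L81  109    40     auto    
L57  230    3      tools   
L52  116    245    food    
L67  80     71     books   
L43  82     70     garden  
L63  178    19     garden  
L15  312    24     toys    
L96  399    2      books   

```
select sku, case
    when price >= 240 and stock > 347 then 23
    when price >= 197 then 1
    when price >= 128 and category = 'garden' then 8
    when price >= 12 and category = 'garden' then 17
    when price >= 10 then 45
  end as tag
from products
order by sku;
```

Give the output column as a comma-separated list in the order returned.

1, 1, 17, 45, 1, 8, 45, 45, 45, 1, 1

sku=L11: price >= 197 → 1
sku=L15: price >= 197 → 1
sku=L43: price >= 12 and category = 'garden' → 17
sku=L52: price >= 10 → 45
sku=L57: price >= 197 → 1
sku=L63: price >= 128 and category = 'garden' → 8
sku=L67: price >= 10 → 45
sku=L79: price >= 10 → 45
sku=L81: price >= 10 → 45
sku=L89: price >= 197 → 1
sku=L96: price >= 197 → 1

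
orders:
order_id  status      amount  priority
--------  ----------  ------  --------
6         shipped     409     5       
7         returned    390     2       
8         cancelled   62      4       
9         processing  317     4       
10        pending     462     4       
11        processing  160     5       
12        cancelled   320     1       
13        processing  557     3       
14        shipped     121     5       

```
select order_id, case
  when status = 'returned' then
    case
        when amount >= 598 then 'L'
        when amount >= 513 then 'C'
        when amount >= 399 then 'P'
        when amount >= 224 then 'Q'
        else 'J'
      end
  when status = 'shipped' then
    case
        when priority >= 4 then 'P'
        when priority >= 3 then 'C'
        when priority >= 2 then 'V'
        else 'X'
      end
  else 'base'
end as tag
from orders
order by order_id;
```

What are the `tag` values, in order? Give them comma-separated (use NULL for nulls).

P, Q, base, base, base, base, base, base, P

order_id=6: status='shipped' → inner[priority >= 4] → P
order_id=7: status='returned' → inner[amount >= 224] → Q
order_id=8: status='cancelled' → outer ELSE → base
order_id=9: status='processing' → outer ELSE → base
order_id=10: status='pending' → outer ELSE → base
order_id=11: status='processing' → outer ELSE → base
order_id=12: status='cancelled' → outer ELSE → base
order_id=13: status='processing' → outer ELSE → base
order_id=14: status='shipped' → inner[priority >= 4] → P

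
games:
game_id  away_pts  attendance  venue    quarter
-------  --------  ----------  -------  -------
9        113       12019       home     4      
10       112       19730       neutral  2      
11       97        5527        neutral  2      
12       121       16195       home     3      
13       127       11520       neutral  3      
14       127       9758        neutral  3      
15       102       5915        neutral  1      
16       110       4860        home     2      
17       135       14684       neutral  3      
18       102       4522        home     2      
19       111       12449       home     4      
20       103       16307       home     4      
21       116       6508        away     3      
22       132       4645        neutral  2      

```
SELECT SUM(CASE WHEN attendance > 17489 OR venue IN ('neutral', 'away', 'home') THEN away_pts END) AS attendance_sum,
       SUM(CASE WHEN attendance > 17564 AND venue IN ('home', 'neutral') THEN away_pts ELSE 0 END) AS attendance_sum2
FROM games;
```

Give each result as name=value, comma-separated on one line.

attendance_sum=1608, attendance_sum2=112

[attendance_sum: attendance > 17489 OR venue IN ('neutral', 'away', 'home')]
game_id=9: ✓ → 113
game_id=10: ✓ → 112
game_id=11: ✓ → 97
game_id=12: ✓ → 121
game_id=13: ✓ → 127
game_id=14: ✓ → 127
game_id=15: ✓ → 102
game_id=16: ✓ → 110
game_id=17: ✓ → 135
game_id=18: ✓ → 102
game_id=19: ✓ → 111
game_id=20: ✓ → 103
game_id=21: ✓ → 116
game_id=22: ✓ → 132
attendance_sum = 113 + 112 + 97 + 121 + 127 + 127 + 102 + 110 + 135 + 102 + 111 + 103 + 116 + 132 = 1608
—
[attendance_sum2: attendance > 17564 AND venue IN ('home', 'neutral')]
game_id=9: ✗
game_id=10: ✓ → 112
game_id=11: ✗
game_id=12: ✗
game_id=13: ✗
game_id=14: ✗
game_id=15: ✗
game_id=16: ✗
game_id=17: ✗
game_id=18: ✗
game_id=19: ✗
game_id=20: ✗
game_id=21: ✗
game_id=22: ✗
attendance_sum2 = 112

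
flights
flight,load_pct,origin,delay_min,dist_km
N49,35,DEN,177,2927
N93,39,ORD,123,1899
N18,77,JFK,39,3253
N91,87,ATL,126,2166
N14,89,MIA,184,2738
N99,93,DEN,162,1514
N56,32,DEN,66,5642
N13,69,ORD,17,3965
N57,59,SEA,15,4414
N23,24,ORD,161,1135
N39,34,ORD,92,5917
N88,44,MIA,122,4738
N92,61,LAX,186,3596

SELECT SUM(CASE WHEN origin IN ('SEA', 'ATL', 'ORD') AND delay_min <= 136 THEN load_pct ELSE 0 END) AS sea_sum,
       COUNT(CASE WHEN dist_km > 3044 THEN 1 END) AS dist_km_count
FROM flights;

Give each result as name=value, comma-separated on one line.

sea_sum=288, dist_km_count=7

[sea_sum: origin IN ('SEA', 'ATL', 'ORD') AND delay_min <= 136]
flight=N49: ✗
flight=N93: ✓ → 39
flight=N18: ✗
flight=N91: ✓ → 87
flight=N14: ✗
flight=N99: ✗
flight=N56: ✗
flight=N13: ✓ → 69
flight=N57: ✓ → 59
flight=N23: ✗
flight=N39: ✓ → 34
flight=N88: ✗
flight=N92: ✗
sea_sum = 39 + 87 + 69 + 59 + 34 = 288
—
[dist_km_count: dist_km > 3044]
flight=N49: ✗
flight=N93: ✗
flight=N18: ✓ → 1
flight=N91: ✗
flight=N14: ✗
flight=N99: ✗
flight=N56: ✓ → 1
flight=N13: ✓ → 1
flight=N57: ✓ → 1
flight=N23: ✗
flight=N39: ✓ → 1
flight=N88: ✓ → 1
flight=N92: ✓ → 1
dist_km_count = COUNT(1, 1, 1, 1, 1, 1, 1) = 7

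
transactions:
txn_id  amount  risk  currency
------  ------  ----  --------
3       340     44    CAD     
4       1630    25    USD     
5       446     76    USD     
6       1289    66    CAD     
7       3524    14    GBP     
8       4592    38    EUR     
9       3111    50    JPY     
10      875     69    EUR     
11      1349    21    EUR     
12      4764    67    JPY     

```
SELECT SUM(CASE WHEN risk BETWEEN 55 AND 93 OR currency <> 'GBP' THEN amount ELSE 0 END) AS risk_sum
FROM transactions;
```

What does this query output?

txn_id=3: ✓ → 340
txn_id=4: ✓ → 1630
txn_id=5: ✓ → 446
txn_id=6: ✓ → 1289
txn_id=7: ✗
txn_id=8: ✓ → 4592
txn_id=9: ✓ → 3111
txn_id=10: ✓ → 875
txn_id=11: ✓ → 1349
txn_id=12: ✓ → 4764
risk_sum = 340 + 1630 + 446 + 1289 + 4592 + 3111 + 875 + 1349 + 4764 = 18396

18396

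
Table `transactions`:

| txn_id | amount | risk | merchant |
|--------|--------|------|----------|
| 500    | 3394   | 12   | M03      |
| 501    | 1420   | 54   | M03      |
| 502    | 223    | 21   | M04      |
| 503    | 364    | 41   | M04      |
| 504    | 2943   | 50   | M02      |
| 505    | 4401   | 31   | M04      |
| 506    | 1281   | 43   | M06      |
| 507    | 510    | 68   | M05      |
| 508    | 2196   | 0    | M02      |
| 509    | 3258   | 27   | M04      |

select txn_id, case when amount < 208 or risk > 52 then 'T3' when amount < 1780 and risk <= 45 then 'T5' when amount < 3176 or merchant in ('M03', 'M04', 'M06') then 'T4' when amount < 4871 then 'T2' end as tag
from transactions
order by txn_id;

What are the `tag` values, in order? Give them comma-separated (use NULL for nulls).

T4, T3, T5, T5, T4, T4, T5, T3, T4, T4

txn_id=500: amount < 3176 or merchant in ('M03', 'M04', 'M06') → T4
txn_id=501: amount < 208 or risk > 52 → T3
txn_id=502: amount < 1780 and risk <= 45 → T5
txn_id=503: amount < 1780 and risk <= 45 → T5
txn_id=504: amount < 3176 or merchant in ('M03', 'M04', 'M06') → T4
txn_id=505: amount < 3176 or merchant in ('M03', 'M04', 'M06') → T4
txn_id=506: amount < 1780 and risk <= 45 → T5
txn_id=507: amount < 208 or risk > 52 → T3
txn_id=508: amount < 3176 or merchant in ('M03', 'M04', 'M06') → T4
txn_id=509: amount < 3176 or merchant in ('M03', 'M04', 'M06') → T4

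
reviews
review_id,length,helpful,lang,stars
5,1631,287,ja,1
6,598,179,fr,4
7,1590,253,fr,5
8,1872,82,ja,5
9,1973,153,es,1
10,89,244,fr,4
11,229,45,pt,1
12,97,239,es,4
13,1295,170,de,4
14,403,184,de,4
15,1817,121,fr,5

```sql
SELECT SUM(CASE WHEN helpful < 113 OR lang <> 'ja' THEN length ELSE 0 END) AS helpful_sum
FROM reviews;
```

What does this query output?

9963

review_id=5: ✗
review_id=6: ✓ → 598
review_id=7: ✓ → 1590
review_id=8: ✓ → 1872
review_id=9: ✓ → 1973
review_id=10: ✓ → 89
review_id=11: ✓ → 229
review_id=12: ✓ → 97
review_id=13: ✓ → 1295
review_id=14: ✓ → 403
review_id=15: ✓ → 1817
helpful_sum = 598 + 1590 + 1872 + 1973 + 89 + 229 + 97 + 1295 + 403 + 1817 = 9963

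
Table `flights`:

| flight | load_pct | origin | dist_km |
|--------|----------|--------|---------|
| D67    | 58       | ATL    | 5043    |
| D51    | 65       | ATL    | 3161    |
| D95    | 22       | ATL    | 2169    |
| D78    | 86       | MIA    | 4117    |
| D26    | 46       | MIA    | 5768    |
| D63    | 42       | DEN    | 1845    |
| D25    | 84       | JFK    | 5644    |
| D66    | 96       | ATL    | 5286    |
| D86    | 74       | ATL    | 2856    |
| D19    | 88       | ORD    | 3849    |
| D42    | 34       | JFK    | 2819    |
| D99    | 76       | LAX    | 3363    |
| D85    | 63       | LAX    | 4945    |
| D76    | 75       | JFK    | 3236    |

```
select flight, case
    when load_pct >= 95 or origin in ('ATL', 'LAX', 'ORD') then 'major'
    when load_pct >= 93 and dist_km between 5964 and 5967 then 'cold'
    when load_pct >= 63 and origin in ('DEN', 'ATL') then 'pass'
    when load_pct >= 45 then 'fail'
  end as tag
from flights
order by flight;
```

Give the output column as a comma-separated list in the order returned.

flight=D19: load_pct >= 95 or origin in ('ATL', 'LAX', 'ORD') → major
flight=D25: load_pct >= 45 → fail
flight=D26: load_pct >= 45 → fail
flight=D42: (no match → NULL) → NULL
flight=D51: load_pct >= 95 or origin in ('ATL', 'LAX', 'ORD') → major
flight=D63: (no match → NULL) → NULL
flight=D66: load_pct >= 95 or origin in ('ATL', 'LAX', 'ORD') → major
flight=D67: load_pct >= 95 or origin in ('ATL', 'LAX', 'ORD') → major
flight=D76: load_pct >= 45 → fail
flight=D78: load_pct >= 45 → fail
flight=D85: load_pct >= 95 or origin in ('ATL', 'LAX', 'ORD') → major
flight=D86: load_pct >= 95 or origin in ('ATL', 'LAX', 'ORD') → major
flight=D95: load_pct >= 95 or origin in ('ATL', 'LAX', 'ORD') → major
flight=D99: load_pct >= 95 or origin in ('ATL', 'LAX', 'ORD') → major

major, fail, fail, NULL, major, NULL, major, major, fail, fail, major, major, major, major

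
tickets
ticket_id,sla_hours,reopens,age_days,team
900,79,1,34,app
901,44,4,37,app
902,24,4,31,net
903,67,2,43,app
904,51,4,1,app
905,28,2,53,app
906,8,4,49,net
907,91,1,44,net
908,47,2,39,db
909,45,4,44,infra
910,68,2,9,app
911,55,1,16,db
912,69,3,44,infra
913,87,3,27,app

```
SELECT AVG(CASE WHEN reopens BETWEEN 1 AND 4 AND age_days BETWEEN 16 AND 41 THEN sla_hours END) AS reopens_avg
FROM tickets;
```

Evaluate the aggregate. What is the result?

56

ticket_id=900: ✓ → 79
ticket_id=901: ✓ → 44
ticket_id=902: ✓ → 24
ticket_id=903: ✗
ticket_id=904: ✗
ticket_id=905: ✗
ticket_id=906: ✗
ticket_id=907: ✗
ticket_id=908: ✓ → 47
ticket_id=909: ✗
ticket_id=910: ✗
ticket_id=911: ✓ → 55
ticket_id=912: ✗
ticket_id=913: ✓ → 87
reopens_avg = (79 + 44 + 24 + 47 + 55 + 87) / 6 = 56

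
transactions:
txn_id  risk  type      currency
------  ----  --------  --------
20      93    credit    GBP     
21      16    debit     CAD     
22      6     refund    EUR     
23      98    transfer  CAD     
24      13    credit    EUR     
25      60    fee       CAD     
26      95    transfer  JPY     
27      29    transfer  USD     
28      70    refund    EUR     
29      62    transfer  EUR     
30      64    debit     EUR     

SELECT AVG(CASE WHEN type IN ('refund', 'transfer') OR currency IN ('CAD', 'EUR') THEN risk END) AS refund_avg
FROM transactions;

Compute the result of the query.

txn_id=20: ✗
txn_id=21: ✓ → 16
txn_id=22: ✓ → 6
txn_id=23: ✓ → 98
txn_id=24: ✓ → 13
txn_id=25: ✓ → 60
txn_id=26: ✓ → 95
txn_id=27: ✓ → 29
txn_id=28: ✓ → 70
txn_id=29: ✓ → 62
txn_id=30: ✓ → 64
refund_avg = (16 + 6 + 98 + 13 + 60 + 95 + 29 + 70 + 62 + 64) / 10 = 51.3

51.3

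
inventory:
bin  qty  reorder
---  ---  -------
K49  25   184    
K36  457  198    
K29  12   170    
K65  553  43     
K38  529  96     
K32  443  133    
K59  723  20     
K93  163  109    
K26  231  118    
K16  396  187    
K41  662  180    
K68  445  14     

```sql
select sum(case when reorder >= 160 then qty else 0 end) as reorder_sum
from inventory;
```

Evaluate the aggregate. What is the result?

1552

bin=K49: ✓ → 25
bin=K36: ✓ → 457
bin=K29: ✓ → 12
bin=K65: ✗
bin=K38: ✗
bin=K32: ✗
bin=K59: ✗
bin=K93: ✗
bin=K26: ✗
bin=K16: ✓ → 396
bin=K41: ✓ → 662
bin=K68: ✗
reorder_sum = 25 + 457 + 12 + 396 + 662 = 1552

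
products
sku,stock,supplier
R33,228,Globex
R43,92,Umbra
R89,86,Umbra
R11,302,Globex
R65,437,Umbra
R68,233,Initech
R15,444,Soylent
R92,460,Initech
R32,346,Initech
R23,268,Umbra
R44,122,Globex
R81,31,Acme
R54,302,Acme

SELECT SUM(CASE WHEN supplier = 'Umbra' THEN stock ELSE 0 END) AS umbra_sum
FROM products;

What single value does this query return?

883

sku=R33: ✗
sku=R43: ✓ → 92
sku=R89: ✓ → 86
sku=R11: ✗
sku=R65: ✓ → 437
sku=R68: ✗
sku=R15: ✗
sku=R92: ✗
sku=R32: ✗
sku=R23: ✓ → 268
sku=R44: ✗
sku=R81: ✗
sku=R54: ✗
umbra_sum = 92 + 86 + 437 + 268 = 883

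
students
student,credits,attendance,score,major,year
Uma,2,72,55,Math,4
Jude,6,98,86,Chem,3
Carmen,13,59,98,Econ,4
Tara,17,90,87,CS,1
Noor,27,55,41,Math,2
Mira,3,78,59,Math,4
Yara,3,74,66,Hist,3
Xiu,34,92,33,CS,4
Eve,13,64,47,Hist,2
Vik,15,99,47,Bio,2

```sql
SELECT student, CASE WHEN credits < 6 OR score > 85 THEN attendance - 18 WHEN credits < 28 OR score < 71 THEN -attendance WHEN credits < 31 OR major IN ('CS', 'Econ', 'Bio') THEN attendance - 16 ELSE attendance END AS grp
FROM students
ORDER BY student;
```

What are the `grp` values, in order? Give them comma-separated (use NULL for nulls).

41, -64, 80, 60, -55, 72, 54, -99, -92, 56

student=Carmen: credits < 6 OR score > 85 → 41
student=Eve: credits < 28 OR score < 71 → -64
student=Jude: credits < 6 OR score > 85 → 80
student=Mira: credits < 6 OR score > 85 → 60
student=Noor: credits < 28 OR score < 71 → -55
student=Tara: credits < 6 OR score > 85 → 72
student=Uma: credits < 6 OR score > 85 → 54
student=Vik: credits < 28 OR score < 71 → -99
student=Xiu: credits < 28 OR score < 71 → -92
student=Yara: credits < 6 OR score > 85 → 56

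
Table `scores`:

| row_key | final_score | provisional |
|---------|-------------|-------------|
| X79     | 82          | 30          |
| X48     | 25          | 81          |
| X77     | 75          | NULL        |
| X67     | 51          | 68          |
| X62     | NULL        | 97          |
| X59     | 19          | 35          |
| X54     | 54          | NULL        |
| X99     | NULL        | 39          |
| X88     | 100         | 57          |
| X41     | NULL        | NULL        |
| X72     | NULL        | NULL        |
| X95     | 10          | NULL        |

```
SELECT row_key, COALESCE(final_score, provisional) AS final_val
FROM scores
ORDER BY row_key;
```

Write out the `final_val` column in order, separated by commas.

row_key=X41: final_score=NULL, provisional=NULL (all NULL) → NULL
row_key=X48: final_score=25 → 25
row_key=X54: final_score=54 → 54
row_key=X59: final_score=19 → 19
row_key=X62: final_score=NULL, provisional=97 → 97
row_key=X67: final_score=51 → 51
row_key=X72: final_score=NULL, provisional=NULL (all NULL) → NULL
row_key=X77: final_score=75 → 75
row_key=X79: final_score=82 → 82
row_key=X88: final_score=100 → 100
row_key=X95: final_score=10 → 10
row_key=X99: final_score=NULL, provisional=39 → 39

NULL, 25, 54, 19, 97, 51, NULL, 75, 82, 100, 10, 39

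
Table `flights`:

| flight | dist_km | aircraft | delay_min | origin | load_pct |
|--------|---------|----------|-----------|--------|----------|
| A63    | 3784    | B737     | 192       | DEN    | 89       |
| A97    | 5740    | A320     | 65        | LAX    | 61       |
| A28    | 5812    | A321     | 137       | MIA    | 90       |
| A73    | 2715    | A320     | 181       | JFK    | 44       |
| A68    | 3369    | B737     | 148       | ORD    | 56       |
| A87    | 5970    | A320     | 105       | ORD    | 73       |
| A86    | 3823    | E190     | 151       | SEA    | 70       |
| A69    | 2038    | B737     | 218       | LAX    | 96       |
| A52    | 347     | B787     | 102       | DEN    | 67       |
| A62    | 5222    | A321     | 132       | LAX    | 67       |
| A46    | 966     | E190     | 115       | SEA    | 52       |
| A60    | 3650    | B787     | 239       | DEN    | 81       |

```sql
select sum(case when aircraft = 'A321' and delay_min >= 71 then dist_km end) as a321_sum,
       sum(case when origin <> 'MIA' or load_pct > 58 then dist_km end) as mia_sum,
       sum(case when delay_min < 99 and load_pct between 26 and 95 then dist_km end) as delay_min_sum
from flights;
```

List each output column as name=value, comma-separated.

[a321_sum: aircraft = 'A321' and delay_min >= 71]
flight=A63: ✗
flight=A97: ✗
flight=A28: ✓ → 5812
flight=A73: ✗
flight=A68: ✗
flight=A87: ✗
flight=A86: ✗
flight=A69: ✗
flight=A52: ✗
flight=A62: ✓ → 5222
flight=A46: ✗
flight=A60: ✗
a321_sum = 5812 + 5222 = 11034
—
[mia_sum: origin <> 'MIA' or load_pct > 58]
flight=A63: ✓ → 3784
flight=A97: ✓ → 5740
flight=A28: ✓ → 5812
flight=A73: ✓ → 2715
flight=A68: ✓ → 3369
flight=A87: ✓ → 5970
flight=A86: ✓ → 3823
flight=A69: ✓ → 2038
flight=A52: ✓ → 347
flight=A62: ✓ → 5222
flight=A46: ✓ → 966
flight=A60: ✓ → 3650
mia_sum = 3784 + 5740 + 5812 + 2715 + 3369 + 5970 + 3823 + 2038 + 347 + 5222 + 966 + 3650 = 43436
—
[delay_min_sum: delay_min < 99 and load_pct between 26 and 95]
flight=A63: ✗
flight=A97: ✓ → 5740
flight=A28: ✗
flight=A73: ✗
flight=A68: ✗
flight=A87: ✗
flight=A86: ✗
flight=A69: ✗
flight=A52: ✗
flight=A62: ✗
flight=A46: ✗
flight=A60: ✗
delay_min_sum = 5740

a321_sum=11034, mia_sum=43436, delay_min_sum=5740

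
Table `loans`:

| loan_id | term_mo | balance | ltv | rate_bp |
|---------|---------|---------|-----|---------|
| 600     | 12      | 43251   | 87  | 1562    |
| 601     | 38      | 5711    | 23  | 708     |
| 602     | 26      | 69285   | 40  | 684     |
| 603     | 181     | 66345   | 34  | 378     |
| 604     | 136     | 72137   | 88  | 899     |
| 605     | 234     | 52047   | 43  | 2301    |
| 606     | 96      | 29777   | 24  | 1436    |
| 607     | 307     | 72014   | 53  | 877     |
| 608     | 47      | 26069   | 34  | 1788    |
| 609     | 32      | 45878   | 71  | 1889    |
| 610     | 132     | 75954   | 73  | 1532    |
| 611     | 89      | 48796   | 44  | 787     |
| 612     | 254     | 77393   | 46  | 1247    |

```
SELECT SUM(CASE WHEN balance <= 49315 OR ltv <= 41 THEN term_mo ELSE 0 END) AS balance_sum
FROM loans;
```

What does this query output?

loan_id=600: ✓ → 12
loan_id=601: ✓ → 38
loan_id=602: ✓ → 26
loan_id=603: ✓ → 181
loan_id=604: ✗
loan_id=605: ✗
loan_id=606: ✓ → 96
loan_id=607: ✗
loan_id=608: ✓ → 47
loan_id=609: ✓ → 32
loan_id=610: ✗
loan_id=611: ✓ → 89
loan_id=612: ✗
balance_sum = 12 + 38 + 26 + 181 + 96 + 47 + 32 + 89 = 521

521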